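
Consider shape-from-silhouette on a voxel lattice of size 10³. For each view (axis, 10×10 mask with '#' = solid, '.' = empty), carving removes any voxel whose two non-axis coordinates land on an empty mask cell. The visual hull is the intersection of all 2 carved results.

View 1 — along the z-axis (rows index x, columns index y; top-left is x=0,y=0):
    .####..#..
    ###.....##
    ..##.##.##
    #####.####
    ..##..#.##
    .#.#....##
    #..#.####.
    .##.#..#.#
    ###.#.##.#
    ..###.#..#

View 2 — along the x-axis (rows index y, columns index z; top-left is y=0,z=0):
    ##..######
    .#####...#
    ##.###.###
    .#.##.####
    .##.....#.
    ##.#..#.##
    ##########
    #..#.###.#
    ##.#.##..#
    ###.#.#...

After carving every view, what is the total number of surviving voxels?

voxel count = 374

before carving: 1000 voxels (10×10×10)
step 1: project along z, AND mask (57/100) → |grid| = 570
step 2: project along x, AND mask (65/100) → |grid| = 374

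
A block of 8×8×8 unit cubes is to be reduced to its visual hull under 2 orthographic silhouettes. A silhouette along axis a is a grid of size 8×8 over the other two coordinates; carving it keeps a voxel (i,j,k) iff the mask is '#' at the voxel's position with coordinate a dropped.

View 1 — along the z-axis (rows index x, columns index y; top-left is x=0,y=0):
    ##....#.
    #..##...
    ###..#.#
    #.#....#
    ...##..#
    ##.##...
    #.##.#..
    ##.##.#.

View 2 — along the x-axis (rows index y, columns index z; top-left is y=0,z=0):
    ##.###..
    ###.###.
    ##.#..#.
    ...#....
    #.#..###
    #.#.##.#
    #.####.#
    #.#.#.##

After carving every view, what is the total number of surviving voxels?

full grid |V| = 512
after view 1 [z-axis, 30 of 64 cells solid] → remaining = 240
after view 2 [x-axis, 37 of 64 cells solid] → remaining = 133

remaining voxels: 133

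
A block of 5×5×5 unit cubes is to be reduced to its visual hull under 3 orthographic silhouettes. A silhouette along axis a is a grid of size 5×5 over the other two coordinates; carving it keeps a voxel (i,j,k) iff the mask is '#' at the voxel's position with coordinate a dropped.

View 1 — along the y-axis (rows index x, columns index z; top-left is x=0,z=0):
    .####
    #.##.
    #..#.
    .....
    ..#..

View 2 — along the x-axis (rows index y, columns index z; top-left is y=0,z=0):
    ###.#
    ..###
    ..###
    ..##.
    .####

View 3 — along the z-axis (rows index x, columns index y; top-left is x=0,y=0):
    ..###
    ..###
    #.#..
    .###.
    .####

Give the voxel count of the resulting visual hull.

initial block: 5^3 = 125
[1] y-view keeps 10 columns → grid now 50
[2] x-view keeps 16 columns → grid now 35
[3] z-view keeps 15 columns → grid now 21

|visual hull| = 21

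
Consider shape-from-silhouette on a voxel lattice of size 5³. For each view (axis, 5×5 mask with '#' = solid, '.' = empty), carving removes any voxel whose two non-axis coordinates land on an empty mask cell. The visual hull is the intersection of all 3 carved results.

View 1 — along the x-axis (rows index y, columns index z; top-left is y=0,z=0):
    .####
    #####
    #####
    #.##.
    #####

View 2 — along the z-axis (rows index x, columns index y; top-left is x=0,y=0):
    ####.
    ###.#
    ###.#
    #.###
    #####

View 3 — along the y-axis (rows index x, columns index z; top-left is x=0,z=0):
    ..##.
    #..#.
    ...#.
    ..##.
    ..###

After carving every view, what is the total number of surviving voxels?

41 voxels

before carving: 125 voxels (5×5×5)
carve view 1 (along x, YZ-mask fill 22/25): 110 voxels remain
carve view 2 (along z, XY-mask fill 21/25): 94 voxels remain
carve view 3 (along y, XZ-mask fill 10/25): 41 voxels remain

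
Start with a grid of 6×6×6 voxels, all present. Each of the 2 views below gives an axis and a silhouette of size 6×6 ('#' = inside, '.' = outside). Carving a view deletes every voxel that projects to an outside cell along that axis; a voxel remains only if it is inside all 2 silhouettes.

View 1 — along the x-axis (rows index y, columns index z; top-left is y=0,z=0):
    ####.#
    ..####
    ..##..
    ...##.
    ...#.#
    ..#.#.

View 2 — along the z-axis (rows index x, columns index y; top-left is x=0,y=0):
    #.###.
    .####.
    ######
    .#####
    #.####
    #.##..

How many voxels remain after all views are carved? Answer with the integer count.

start: 6×6×6 = 216 voxels
carve view 1 (along x, YZ-mask fill 17/36): 102 voxels remain
carve view 2 (along z, XY-mask fill 27/36): 72 voxels remain

remaining voxels: 72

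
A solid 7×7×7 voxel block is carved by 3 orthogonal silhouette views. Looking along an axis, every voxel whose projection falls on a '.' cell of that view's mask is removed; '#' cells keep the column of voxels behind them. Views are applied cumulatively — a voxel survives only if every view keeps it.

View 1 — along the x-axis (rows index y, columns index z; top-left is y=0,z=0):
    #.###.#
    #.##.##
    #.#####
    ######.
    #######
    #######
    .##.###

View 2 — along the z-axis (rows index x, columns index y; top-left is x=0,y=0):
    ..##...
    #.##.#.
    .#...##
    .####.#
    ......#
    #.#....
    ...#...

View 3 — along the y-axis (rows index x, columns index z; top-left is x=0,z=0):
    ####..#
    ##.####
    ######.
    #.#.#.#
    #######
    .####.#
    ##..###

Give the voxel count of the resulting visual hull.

full grid |V| = 343
carve view 1 (along x, YZ-mask fill 41/49): 287 voxels remain
carve view 2 (along z, XY-mask fill 18/49): 104 voxels remain
carve view 3 (along y, XZ-mask fill 38/49): 76 voxels remain

remaining voxels: 76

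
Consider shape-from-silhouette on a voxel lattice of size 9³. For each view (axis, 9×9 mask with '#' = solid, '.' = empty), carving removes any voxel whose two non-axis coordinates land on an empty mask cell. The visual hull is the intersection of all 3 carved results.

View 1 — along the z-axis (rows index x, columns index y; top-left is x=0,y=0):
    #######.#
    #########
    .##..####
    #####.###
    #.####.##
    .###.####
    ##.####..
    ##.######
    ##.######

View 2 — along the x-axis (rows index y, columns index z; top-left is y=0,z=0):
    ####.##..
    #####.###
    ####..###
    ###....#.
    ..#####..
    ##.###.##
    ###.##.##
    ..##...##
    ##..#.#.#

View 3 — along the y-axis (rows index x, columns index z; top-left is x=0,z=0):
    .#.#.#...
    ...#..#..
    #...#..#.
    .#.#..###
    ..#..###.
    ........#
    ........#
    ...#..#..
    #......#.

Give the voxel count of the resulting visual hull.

full grid |V| = 729
  1. axis=2 (XY plane), |mask|=67  ⇒  voxels=603
  2. axis=0 (YZ plane), |mask|=53  ⇒  voxels=395
  3. axis=1 (XZ plane), |mask|=23  ⇒  voxels=112

voxel count = 112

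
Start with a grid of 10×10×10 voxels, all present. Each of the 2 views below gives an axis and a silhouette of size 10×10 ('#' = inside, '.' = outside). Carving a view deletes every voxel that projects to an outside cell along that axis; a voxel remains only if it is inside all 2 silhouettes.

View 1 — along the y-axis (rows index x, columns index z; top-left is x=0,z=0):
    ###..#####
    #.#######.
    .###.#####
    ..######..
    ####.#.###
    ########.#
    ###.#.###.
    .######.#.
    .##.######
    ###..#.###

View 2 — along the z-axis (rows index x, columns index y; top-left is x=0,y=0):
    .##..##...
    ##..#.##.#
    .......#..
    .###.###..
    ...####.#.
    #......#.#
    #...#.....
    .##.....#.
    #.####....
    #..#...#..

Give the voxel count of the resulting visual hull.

before carving: 1000 voxels (10×10×10)
[1] y-view keeps 76 columns → grid now 760
[2] z-view keeps 38 columns → grid now 287

287 voxels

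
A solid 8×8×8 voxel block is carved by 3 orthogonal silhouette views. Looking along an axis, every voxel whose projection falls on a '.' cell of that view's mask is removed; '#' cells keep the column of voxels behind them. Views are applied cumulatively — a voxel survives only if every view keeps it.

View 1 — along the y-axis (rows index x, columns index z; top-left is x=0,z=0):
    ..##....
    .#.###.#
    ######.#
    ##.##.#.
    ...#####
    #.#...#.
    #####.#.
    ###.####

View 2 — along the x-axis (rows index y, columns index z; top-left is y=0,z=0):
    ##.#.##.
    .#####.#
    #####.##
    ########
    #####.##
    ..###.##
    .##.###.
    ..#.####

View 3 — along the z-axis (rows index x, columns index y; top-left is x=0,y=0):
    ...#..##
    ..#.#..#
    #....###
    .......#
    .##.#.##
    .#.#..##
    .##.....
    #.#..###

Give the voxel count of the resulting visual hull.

remaining voxels: 94

start: 8×8×8 = 512 voxels
after view 1 [y-axis, 40 of 64 cells solid] → remaining = 320
after view 2 [x-axis, 48 of 64 cells solid] → remaining = 242
after view 3 [z-axis, 27 of 64 cells solid] → remaining = 94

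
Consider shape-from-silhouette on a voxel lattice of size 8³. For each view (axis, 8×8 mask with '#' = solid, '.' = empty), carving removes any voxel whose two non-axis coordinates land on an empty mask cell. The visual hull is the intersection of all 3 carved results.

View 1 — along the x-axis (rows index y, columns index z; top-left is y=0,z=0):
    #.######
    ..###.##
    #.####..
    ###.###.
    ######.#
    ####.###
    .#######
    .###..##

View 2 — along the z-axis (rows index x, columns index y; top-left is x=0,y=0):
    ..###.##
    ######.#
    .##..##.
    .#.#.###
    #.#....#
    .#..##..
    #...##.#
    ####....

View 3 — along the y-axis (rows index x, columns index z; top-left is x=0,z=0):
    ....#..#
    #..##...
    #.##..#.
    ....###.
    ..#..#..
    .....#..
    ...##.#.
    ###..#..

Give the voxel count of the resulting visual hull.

|visual hull| = 74

initial block: 8^3 = 512
step 1: project along x, AND mask (49/64) → |grid| = 392
step 2: project along z, AND mask (35/64) → |grid| = 211
step 3: project along y, AND mask (22/64) → |grid| = 74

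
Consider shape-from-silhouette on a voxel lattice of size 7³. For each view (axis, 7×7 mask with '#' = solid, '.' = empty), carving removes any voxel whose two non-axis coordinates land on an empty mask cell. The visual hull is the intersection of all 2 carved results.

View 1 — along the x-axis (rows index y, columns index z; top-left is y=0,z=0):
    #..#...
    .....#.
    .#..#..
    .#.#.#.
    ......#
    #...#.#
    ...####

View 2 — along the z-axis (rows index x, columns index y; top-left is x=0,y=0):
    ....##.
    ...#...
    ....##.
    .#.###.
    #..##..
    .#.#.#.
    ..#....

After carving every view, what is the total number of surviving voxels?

34 voxels

full grid |V| = 343
step 1: project along x, AND mask (16/49) → |grid| = 112
step 2: project along z, AND mask (16/49) → |grid| = 34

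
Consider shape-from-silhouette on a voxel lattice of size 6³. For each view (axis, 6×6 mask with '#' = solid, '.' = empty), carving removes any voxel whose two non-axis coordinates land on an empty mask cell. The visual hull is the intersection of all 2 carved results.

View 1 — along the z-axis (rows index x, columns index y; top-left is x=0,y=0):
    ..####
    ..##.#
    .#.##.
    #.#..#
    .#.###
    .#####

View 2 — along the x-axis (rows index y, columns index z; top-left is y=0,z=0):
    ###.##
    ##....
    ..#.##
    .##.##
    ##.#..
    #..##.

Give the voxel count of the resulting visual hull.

full grid |V| = 216
[1] z-view keeps 22 columns → grid now 132
[2] x-view keeps 20 columns → grid now 70

70 voxels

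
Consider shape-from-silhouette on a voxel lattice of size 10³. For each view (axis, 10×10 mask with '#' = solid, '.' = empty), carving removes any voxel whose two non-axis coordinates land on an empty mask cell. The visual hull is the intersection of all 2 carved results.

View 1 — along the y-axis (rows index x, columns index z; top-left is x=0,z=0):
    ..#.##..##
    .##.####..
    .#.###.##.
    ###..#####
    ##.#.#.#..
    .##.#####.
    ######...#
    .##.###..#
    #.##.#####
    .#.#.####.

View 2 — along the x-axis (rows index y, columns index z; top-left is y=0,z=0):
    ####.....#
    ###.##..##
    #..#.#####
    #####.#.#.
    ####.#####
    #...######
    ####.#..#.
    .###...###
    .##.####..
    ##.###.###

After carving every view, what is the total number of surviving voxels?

remaining voxels: 435

initial block: 10^3 = 1000
[1] y-view keeps 64 columns → grid now 640
[2] x-view keeps 68 columns → grid now 435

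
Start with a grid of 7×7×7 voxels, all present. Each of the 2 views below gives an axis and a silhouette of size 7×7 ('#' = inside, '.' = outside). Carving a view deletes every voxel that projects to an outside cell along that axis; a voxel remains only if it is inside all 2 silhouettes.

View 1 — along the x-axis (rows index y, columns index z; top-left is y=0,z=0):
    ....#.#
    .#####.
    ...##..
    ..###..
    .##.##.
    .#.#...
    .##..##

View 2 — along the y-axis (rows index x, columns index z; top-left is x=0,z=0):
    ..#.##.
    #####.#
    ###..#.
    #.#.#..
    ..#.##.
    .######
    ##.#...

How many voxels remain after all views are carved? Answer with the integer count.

full grid |V| = 343
V1 x: intersect with YZ mask (22 set) -- 154 left
V2 y: intersect with XZ mask (28 set) -- 93 left

|visual hull| = 93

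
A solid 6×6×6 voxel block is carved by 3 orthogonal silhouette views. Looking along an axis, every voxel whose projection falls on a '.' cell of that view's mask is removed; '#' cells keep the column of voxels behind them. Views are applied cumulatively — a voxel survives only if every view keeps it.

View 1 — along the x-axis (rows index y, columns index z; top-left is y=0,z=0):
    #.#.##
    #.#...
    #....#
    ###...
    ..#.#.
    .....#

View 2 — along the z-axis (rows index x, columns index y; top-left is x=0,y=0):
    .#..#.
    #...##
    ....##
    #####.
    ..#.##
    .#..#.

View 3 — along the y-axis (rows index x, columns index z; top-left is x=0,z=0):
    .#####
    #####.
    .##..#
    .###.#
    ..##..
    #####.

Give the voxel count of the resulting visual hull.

start: 6×6×6 = 216 voxels
carve view 1 (along x, YZ-mask fill 14/36): 84 voxels remain
carve view 2 (along z, XY-mask fill 17/36): 36 voxels remain
carve view 3 (along y, XZ-mask fill 24/36): 22 voxels remain

remaining voxels: 22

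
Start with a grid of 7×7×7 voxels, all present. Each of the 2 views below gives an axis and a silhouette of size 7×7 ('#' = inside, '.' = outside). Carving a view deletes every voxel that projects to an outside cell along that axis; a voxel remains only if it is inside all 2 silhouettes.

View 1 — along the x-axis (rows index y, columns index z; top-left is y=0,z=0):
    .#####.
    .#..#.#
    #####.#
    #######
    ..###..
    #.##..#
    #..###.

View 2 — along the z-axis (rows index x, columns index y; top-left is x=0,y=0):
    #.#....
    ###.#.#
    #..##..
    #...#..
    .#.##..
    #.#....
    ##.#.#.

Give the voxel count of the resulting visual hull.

full grid |V| = 343
[1] x-view keeps 32 columns → grid now 224
[2] z-view keeps 21 columns → grid now 98

98 voxels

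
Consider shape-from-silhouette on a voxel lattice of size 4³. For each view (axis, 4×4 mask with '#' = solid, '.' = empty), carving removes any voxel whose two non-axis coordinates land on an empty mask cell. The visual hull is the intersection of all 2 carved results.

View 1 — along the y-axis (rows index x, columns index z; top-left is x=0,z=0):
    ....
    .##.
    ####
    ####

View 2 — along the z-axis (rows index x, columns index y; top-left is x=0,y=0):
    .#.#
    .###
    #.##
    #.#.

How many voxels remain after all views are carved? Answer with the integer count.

voxel count = 26

initial block: 4^3 = 64
after view 1 [y-axis, 10 of 16 cells solid] → remaining = 40
after view 2 [z-axis, 10 of 16 cells solid] → remaining = 26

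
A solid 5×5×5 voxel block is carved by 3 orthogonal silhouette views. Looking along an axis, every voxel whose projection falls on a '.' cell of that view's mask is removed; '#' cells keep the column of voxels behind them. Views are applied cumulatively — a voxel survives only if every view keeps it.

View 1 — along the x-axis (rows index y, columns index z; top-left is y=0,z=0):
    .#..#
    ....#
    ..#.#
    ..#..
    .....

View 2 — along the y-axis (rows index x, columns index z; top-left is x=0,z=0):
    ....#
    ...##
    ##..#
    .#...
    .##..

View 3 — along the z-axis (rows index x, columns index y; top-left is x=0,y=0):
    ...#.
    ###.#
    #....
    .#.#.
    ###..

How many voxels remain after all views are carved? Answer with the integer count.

full grid |V| = 125
step 1: project along x, AND mask (6/25) → |grid| = 30
step 2: project along y, AND mask (9/25) → |grid| = 14
step 3: project along z, AND mask (11/25) → |grid| = 7

remaining voxels: 7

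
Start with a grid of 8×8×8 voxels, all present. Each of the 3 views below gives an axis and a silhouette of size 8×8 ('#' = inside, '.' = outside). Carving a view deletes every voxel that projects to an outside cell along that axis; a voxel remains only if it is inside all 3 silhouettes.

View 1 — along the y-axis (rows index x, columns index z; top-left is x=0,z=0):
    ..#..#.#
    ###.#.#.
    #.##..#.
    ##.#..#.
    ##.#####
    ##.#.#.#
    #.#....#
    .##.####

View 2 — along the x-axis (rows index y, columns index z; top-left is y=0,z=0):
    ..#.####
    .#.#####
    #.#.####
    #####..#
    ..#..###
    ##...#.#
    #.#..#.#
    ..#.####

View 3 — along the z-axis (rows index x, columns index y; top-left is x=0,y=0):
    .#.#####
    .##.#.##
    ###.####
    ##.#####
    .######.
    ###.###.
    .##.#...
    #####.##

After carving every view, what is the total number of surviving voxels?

remaining voxels: 136

full grid |V| = 512
after view 1 [y-axis, 37 of 64 cells solid] → remaining = 296
after view 2 [x-axis, 40 of 64 cells solid] → remaining = 185
after view 3 [z-axis, 47 of 64 cells solid] → remaining = 136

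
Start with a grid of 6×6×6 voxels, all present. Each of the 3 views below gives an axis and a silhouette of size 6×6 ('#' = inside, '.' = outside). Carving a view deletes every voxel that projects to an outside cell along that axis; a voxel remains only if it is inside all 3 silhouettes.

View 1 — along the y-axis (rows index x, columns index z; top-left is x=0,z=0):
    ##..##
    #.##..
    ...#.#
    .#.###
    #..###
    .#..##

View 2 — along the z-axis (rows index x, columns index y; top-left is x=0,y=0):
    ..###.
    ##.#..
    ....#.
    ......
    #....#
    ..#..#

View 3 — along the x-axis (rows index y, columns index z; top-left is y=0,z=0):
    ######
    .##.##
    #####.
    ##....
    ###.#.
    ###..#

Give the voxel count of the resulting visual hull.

full grid |V| = 216
[1] y-view keeps 20 columns → grid now 120
[2] z-view keeps 11 columns → grid now 37
[3] x-view keeps 25 columns → grid now 23

23 voxels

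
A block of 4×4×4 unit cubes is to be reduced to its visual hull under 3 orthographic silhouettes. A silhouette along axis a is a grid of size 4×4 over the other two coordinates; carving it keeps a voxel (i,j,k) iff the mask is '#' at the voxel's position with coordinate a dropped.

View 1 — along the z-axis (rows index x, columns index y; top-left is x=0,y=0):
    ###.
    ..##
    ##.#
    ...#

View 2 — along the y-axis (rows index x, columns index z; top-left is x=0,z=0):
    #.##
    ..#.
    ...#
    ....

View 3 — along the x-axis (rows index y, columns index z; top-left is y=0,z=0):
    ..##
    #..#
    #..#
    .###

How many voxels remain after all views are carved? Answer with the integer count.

10 voxels

start: 4×4×4 = 64 voxels
[1] z-view keeps 9 columns → grid now 36
[2] y-view keeps 5 columns → grid now 14
[3] x-view keeps 9 columns → grid now 10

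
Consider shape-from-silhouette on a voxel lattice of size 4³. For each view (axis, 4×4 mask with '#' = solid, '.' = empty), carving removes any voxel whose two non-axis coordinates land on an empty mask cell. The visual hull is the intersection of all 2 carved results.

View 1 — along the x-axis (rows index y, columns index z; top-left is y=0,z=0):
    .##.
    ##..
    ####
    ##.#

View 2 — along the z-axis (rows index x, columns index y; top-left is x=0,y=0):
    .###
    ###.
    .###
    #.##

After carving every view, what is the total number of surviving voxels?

full grid |V| = 64
carve view 1 (along x, YZ-mask fill 11/16): 44 voxels remain
carve view 2 (along z, XY-mask fill 12/16): 35 voxels remain

35 voxels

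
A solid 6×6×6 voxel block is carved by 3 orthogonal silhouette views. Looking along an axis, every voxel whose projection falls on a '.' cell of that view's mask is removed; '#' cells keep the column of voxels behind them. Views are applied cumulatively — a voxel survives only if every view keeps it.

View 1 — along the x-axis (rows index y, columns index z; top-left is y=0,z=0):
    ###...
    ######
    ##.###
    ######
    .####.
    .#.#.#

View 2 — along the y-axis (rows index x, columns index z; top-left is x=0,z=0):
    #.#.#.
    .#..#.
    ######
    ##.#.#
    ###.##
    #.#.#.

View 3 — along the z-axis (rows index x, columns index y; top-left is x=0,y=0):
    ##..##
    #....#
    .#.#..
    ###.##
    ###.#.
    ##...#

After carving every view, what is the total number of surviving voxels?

before carving: 216 voxels (6×6×6)
carve view 1 (along x, YZ-mask fill 27/36): 162 voxels remain
carve view 2 (along y, XZ-mask fill 23/36): 102 voxels remain
carve view 3 (along z, XY-mask fill 20/36): 56 voxels remain

|visual hull| = 56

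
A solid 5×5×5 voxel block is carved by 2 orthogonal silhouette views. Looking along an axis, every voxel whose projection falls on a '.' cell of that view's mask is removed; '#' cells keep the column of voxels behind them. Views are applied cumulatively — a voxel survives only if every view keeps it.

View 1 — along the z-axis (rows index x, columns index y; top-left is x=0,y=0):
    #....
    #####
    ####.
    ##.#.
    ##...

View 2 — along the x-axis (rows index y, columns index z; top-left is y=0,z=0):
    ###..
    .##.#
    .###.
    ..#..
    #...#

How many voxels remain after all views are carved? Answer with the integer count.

start: 5×5×5 = 125 voxels
step 1: project along z, AND mask (15/25) → |grid| = 75
step 2: project along x, AND mask (12/25) → |grid| = 38

remaining voxels: 38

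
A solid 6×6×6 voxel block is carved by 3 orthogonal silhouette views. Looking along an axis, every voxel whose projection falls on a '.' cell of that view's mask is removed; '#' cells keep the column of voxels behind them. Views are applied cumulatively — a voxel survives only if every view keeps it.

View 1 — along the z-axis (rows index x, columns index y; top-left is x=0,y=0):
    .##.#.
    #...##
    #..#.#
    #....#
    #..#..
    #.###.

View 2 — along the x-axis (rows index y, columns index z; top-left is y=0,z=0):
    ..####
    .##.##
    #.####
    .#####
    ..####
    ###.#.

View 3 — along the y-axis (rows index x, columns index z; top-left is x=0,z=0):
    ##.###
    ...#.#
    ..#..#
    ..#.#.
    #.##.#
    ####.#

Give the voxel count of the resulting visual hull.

voxel count = 43

before carving: 216 voxels (6×6×6)
  1. axis=2 (XY plane), |mask|=17  ⇒  voxels=102
  2. axis=0 (YZ plane), |mask|=26  ⇒  voxels=73
  3. axis=1 (XZ plane), |mask|=20  ⇒  voxels=43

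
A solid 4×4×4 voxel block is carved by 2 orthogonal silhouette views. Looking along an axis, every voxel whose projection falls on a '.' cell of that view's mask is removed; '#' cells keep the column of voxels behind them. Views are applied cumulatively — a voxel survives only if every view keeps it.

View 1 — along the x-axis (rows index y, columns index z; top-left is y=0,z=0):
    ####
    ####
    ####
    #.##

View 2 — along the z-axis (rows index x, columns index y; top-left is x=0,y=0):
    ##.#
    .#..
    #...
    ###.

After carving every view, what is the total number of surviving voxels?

31 voxels

before carving: 64 voxels (4×4×4)
after view 1 [x-axis, 15 of 16 cells solid] → remaining = 60
after view 2 [z-axis, 8 of 16 cells solid] → remaining = 31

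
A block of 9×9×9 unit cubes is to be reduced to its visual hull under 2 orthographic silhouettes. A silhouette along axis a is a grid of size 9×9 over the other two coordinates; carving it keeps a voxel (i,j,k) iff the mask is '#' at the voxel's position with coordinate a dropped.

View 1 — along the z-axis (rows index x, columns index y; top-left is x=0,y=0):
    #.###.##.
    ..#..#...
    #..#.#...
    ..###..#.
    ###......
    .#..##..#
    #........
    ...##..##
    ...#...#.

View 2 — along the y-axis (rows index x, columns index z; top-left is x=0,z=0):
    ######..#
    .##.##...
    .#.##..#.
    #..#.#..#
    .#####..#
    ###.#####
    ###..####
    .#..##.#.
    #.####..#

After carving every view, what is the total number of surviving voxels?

initial block: 9^3 = 729
V1 z: intersect with XY mask (29 set) -- 261 left
V2 y: intersect with XZ mask (50 set) -- 163 left

|visual hull| = 163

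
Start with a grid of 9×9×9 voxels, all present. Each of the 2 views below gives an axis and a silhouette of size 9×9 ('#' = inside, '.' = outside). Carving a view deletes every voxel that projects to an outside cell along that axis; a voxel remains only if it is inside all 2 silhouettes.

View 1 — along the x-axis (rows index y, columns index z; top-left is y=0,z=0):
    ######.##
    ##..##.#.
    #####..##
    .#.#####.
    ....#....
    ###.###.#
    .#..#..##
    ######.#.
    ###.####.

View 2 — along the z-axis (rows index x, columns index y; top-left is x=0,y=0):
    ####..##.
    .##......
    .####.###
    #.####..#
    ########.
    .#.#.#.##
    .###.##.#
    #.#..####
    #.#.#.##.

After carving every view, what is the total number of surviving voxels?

voxel count = 302

before carving: 729 voxels (9×9×9)
after view 1 [x-axis, 52 of 81 cells solid] → remaining = 468
after view 2 [z-axis, 51 of 81 cells solid] → remaining = 302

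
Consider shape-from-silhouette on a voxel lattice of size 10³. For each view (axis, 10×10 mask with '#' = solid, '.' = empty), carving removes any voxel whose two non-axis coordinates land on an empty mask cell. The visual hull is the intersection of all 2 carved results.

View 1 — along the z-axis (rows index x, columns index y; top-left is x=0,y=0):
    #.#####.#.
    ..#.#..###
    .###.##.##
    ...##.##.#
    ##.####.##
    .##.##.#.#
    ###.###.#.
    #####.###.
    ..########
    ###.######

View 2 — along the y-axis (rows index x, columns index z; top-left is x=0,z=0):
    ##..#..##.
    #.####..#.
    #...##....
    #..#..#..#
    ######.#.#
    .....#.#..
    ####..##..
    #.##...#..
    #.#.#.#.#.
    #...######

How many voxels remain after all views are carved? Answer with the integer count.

remaining voxels: 359

before carving: 1000 voxels (10×10×10)
after view 1 [z-axis, 70 of 100 cells solid] → remaining = 700
after view 2 [y-axis, 50 of 100 cells solid] → remaining = 359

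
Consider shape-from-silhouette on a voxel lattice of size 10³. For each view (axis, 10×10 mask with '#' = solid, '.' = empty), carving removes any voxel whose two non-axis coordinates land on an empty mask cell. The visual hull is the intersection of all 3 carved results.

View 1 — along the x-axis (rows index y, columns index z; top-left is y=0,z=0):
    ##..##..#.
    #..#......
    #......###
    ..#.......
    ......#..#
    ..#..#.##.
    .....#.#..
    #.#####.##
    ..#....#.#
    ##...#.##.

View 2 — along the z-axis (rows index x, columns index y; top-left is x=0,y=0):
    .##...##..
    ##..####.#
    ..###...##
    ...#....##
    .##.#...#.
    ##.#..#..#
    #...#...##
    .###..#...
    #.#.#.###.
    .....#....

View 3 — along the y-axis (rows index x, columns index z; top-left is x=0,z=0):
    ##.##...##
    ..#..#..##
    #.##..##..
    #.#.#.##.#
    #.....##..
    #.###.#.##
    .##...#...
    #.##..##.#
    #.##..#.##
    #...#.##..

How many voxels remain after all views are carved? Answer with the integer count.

voxel count = 77

initial block: 10^3 = 1000
V1 x: intersect with YZ mask (36 set) -- 360 left
V2 z: intersect with XY mask (43 set) -- 146 left
V3 y: intersect with XZ mask (50 set) -- 77 left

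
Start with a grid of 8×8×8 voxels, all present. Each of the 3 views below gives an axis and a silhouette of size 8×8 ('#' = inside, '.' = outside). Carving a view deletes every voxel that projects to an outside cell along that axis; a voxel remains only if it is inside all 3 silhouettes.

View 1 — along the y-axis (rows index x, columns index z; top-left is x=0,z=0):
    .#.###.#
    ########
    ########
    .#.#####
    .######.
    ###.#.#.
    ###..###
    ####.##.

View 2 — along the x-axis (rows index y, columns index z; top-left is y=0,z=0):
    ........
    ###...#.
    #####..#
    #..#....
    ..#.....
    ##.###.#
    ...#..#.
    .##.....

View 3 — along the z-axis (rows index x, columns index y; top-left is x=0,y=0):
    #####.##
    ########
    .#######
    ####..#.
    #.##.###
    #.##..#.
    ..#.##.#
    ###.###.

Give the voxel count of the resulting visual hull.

108 voxels

before carving: 512 voxels (8×8×8)
[1] y-view keeps 50 columns → grid now 400
[2] x-view keeps 23 columns → grid now 143
[3] z-view keeps 47 columns → grid now 108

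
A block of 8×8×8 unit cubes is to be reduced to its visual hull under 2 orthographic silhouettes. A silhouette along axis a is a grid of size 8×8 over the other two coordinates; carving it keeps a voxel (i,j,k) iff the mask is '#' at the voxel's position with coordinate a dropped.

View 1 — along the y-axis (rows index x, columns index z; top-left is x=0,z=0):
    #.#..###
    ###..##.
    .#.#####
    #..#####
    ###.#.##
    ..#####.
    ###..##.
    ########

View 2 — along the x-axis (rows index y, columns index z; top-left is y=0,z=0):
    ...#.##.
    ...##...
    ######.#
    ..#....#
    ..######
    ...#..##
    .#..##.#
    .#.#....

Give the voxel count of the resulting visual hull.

before carving: 512 voxels (8×8×8)
after view 1 [y-axis, 46 of 64 cells solid] → remaining = 368
after view 2 [x-axis, 29 of 64 cells solid] → remaining = 160

160 voxels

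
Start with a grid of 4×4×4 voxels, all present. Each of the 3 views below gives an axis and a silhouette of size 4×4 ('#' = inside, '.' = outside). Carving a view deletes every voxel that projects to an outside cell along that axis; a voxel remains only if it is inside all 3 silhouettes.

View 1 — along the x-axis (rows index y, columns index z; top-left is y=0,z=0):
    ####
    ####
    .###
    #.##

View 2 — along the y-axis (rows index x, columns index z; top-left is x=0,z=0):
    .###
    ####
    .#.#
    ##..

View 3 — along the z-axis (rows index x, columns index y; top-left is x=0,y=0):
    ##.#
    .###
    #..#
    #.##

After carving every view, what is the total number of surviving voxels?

voxel count = 25

before carving: 64 voxels (4×4×4)
V1 x: intersect with YZ mask (14 set) -- 56 left
V2 y: intersect with XZ mask (11 set) -- 38 left
V3 z: intersect with XY mask (11 set) -- 25 left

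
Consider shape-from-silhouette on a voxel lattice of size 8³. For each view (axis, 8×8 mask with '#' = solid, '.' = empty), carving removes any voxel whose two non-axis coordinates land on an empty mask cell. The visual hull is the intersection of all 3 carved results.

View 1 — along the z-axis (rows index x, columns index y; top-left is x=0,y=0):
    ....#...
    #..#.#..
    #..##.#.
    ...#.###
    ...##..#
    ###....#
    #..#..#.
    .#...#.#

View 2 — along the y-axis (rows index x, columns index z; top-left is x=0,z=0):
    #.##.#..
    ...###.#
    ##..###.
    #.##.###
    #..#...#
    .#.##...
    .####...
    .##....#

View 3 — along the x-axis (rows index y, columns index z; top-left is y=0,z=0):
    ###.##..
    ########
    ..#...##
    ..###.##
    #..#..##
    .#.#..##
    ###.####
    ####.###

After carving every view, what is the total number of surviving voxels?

voxel count = 72

before carving: 512 voxels (8×8×8)
after view 1 [z-axis, 25 of 64 cells solid] → remaining = 200
after view 2 [y-axis, 32 of 64 cells solid] → remaining = 102
after view 3 [x-axis, 43 of 64 cells solid] → remaining = 72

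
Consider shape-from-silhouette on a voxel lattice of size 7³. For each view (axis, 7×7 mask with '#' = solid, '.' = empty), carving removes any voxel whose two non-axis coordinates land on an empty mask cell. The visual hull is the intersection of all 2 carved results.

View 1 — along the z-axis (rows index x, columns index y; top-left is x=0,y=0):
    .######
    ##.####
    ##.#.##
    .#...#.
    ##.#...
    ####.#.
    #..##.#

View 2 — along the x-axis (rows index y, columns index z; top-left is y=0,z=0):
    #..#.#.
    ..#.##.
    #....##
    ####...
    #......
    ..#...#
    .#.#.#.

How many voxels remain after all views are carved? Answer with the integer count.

remaining voxels: 88

full grid |V| = 343
  1. axis=2 (XY plane), |mask|=31  ⇒  voxels=217
  2. axis=0 (YZ plane), |mask|=19  ⇒  voxels=88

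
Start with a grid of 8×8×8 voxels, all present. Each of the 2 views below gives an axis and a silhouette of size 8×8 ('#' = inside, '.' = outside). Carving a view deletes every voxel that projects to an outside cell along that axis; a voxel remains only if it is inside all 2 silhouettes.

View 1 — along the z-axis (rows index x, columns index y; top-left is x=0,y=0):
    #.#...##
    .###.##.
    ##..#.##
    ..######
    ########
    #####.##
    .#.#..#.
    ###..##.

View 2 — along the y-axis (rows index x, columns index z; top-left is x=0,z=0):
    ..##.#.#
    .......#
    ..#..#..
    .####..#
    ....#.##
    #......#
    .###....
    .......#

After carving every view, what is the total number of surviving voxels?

initial block: 8^3 = 512
step 1: project along z, AND mask (43/64) → |grid| = 344
step 2: project along y, AND mask (21/64) → |grid| = 113

remaining voxels: 113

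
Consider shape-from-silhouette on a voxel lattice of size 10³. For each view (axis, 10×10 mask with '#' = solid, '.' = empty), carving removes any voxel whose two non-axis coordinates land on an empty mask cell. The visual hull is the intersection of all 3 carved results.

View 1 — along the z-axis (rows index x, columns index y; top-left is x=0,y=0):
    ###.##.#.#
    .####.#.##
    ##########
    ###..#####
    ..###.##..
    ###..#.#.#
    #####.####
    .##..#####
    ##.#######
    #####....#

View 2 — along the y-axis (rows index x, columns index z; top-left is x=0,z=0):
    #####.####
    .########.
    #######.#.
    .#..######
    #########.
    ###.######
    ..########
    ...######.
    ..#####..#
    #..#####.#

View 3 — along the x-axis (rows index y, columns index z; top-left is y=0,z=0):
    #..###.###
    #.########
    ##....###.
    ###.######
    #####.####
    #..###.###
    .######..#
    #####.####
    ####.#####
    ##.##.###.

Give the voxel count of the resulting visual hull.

before carving: 1000 voxels (10×10×10)
[1] z-view keeps 74 columns → grid now 740
[2] y-view keeps 77 columns → grid now 564
[3] x-view keeps 78 columns → grid now 436

remaining voxels: 436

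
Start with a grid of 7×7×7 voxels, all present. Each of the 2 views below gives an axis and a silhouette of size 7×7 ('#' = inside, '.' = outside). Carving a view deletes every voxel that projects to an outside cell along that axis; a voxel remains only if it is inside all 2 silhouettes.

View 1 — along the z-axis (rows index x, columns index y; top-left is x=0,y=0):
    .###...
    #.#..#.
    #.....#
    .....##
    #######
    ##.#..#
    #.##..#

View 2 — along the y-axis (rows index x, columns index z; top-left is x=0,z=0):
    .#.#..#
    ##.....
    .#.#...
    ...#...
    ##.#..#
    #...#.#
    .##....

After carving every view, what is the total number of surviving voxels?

69 voxels

before carving: 343 voxels (7×7×7)
[1] z-view keeps 25 columns → grid now 175
[2] y-view keeps 17 columns → grid now 69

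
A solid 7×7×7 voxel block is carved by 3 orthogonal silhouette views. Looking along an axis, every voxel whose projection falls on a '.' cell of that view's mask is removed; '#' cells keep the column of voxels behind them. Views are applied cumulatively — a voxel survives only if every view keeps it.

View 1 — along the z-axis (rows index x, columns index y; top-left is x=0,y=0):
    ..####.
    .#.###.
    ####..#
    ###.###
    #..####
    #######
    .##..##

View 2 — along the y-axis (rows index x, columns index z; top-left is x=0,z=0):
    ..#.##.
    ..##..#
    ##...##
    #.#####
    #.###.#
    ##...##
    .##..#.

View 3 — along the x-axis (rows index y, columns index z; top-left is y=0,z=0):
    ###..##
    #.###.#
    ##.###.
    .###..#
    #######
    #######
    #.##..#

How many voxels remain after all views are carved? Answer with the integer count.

|visual hull| = 111

start: 7×7×7 = 343 voxels
V1 z: intersect with XY mask (35 set) -- 245 left
V2 y: intersect with XZ mask (28 set) -- 145 left
V3 x: intersect with YZ mask (37 set) -- 111 left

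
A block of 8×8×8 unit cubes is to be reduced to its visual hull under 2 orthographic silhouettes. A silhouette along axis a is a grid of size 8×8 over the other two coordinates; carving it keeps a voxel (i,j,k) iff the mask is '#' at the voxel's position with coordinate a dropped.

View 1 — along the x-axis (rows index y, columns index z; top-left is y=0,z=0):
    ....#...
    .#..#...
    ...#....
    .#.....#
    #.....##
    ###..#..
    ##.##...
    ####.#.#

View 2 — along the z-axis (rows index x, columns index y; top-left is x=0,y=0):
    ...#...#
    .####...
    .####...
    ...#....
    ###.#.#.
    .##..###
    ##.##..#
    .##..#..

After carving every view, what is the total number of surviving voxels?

|visual hull| = 75

start: 8×8×8 = 512 voxels
carve view 1 (along x, YZ-mask fill 23/64): 184 voxels remain
carve view 2 (along z, XY-mask fill 29/64): 75 voxels remain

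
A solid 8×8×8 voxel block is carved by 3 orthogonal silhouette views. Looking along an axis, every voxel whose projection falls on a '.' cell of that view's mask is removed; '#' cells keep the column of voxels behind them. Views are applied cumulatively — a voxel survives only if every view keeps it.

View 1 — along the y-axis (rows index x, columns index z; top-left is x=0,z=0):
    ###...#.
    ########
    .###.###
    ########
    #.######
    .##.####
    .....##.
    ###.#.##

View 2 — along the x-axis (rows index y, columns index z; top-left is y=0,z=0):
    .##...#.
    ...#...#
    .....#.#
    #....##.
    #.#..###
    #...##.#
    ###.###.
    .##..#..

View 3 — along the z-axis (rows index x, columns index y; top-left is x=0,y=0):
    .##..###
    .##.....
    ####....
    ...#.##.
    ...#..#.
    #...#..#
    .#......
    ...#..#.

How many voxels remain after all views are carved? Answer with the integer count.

initial block: 8^3 = 512
  1. axis=1 (XZ plane), |mask|=47  ⇒  voxels=376
  2. axis=0 (YZ plane), |mask|=28  ⇒  voxels=172
  3. axis=2 (XY plane), |mask|=22  ⇒  voxels=58

remaining voxels: 58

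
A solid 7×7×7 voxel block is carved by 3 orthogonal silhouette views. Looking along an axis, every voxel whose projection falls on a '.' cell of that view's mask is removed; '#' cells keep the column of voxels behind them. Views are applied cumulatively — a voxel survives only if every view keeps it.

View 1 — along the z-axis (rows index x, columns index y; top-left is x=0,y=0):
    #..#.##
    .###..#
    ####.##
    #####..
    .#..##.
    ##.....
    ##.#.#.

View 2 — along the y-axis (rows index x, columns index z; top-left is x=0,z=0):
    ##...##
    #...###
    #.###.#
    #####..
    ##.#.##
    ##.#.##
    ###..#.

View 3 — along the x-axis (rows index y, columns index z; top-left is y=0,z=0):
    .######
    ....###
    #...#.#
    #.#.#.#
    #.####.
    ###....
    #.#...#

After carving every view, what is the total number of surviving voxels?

remaining voxels: 74

start: 7×7×7 = 343 voxels
after view 1 [z-axis, 28 of 49 cells solid] → remaining = 196
after view 2 [y-axis, 32 of 49 cells solid] → remaining = 128
after view 3 [x-axis, 27 of 49 cells solid] → remaining = 74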